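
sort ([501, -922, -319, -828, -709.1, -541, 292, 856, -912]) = [-922, -912, -828, -709.1, -541, -319, 292, 501, 856]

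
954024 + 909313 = 1863337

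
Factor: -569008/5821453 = -1*2^4*53^1*61^1*167^(-1)*3169^(-1) = -51728/529223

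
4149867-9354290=-5204423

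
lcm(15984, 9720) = 719280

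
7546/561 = 13 + 23/51 ≈ 13.45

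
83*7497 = 622251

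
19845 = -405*(-49)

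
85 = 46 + 39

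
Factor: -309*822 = -1*2^1*3^2*103^1*137^1 = -253998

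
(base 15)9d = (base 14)a8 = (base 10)148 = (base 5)1043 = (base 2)10010100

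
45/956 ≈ 0.0471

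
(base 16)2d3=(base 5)10343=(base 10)723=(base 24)163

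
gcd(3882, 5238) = 6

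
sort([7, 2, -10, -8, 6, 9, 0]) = [-10, -8, 0, 2, 6, 7, 9]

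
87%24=15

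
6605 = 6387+218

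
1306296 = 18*72572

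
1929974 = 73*26438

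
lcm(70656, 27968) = 1342464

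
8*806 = 6448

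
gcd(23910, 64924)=2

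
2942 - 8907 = -5965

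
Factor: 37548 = 2^2*3^2*7^1*149^1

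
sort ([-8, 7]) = [-8, 7]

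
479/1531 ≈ 0.313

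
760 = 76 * 10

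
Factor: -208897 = -1*13^1*16069^1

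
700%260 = 180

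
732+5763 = 6495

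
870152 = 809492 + 60660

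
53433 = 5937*9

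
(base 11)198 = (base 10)228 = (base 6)1020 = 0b11100100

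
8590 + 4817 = 13407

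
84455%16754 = 685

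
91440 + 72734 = 164174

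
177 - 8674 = -8497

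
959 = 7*137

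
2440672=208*11734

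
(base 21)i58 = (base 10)8051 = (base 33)7cw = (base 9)12035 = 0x1f73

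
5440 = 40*136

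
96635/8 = 12079 + 3/8 ≈ 12079.38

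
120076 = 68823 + 51253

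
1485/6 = 247 + 1/2 = 247.50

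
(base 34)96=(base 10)312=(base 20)fc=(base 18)h6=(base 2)100111000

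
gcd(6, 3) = 3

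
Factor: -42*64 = -1*2^7*3^1*7^1 = -2688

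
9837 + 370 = 10207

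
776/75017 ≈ 0.0103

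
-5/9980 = -1/1996 ≈ -0.000501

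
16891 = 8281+8610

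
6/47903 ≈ 0.000125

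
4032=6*672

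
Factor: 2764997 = 113^1 * 24469^1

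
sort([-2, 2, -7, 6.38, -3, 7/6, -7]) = [-7, -7, -3, -2, 7/6, 2, 6.38]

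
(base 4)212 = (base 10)38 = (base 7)53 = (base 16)26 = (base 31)17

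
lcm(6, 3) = 6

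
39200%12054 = 3038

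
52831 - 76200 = -23369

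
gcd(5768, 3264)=8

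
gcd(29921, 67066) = 1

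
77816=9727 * 8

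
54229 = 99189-44960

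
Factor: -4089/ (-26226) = 2^ (-1) * 3^ (-1) * 29^1 * 31^ (-1) = 29/186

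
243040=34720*7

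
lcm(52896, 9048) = 687648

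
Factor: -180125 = -1*5^3*11^1*131^1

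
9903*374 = 3703722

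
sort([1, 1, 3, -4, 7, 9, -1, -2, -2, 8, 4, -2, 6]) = [-4, -2, -2, -2, -1, 1, 1, 3, 4, 6, 7, 8, 9]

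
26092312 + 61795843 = 87888155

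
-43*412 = -17716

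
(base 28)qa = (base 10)738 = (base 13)44a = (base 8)1342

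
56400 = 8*7050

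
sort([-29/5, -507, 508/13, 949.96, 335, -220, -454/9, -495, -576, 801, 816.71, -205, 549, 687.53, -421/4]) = [-576, -507, -495, -220, -205, -421/4, -454/9, -29/5, 508/13, 335, 549, 687.53, 801, 816.71, 949.96]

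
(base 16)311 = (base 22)1df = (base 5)11120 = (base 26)145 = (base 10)785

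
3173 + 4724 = 7897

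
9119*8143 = 74256017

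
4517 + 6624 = 11141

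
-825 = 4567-5392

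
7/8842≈0.000792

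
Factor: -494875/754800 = -1 * 2^(-4) * 3^(-1) * 5^1 * 17^(-1) * 107^1 = -535/816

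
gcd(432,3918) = 6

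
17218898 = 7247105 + 9971793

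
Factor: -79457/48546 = -1*2^(-1)*3^(-3)*7^1*29^(-1)*31^(-1)*11351^1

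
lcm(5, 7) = 35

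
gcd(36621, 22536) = 2817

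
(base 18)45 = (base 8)115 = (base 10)77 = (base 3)2212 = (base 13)5c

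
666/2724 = 111/454 ≈ 0.244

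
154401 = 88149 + 66252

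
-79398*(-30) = 2381940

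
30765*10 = 307650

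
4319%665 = 329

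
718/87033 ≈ 0.00825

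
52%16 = 4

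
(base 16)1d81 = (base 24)d2h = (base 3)101100202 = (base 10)7553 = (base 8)16601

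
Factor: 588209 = 521^1*1129^1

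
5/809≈0.00618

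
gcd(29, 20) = 1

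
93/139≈0.669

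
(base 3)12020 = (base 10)141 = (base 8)215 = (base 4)2031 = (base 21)6f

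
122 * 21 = 2562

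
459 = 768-309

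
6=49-43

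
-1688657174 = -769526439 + -919130735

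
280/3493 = 40/499 ≈ 0.0802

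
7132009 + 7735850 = 14867859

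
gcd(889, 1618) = 1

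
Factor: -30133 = -1 * 30133^1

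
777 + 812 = 1589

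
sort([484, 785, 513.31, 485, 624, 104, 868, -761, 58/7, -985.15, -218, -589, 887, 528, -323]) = [-985.15, -761, -589, -323, -218, 58/7, 104, 484, 485, 513.31, 528, 624, 785, 868, 887]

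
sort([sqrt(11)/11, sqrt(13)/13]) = [sqrt(13)/13, sqrt(11)/11]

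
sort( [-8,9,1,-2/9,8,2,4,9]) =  [-8,-2/9,1,2,4,8,9,9]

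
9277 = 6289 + 2988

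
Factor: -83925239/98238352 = -1*2^(-4)*6139897^(-1)*83925239^1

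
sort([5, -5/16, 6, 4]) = [-5/16, 4, 5, 6]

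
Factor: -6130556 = -1*2^2*1532639^1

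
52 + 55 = 107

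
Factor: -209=-1 * 11^1 * 19^1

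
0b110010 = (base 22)26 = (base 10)50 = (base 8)62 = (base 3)1212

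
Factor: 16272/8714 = 2^3 * 3^2 * 113^1 * 4357^(-1) = 8136/4357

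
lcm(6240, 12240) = 318240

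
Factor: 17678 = 2^1*8839^1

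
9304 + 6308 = 15612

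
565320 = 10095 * 56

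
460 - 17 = 443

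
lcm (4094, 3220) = 286580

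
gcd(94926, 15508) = 2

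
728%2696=728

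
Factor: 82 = 2^1*41^1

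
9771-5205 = 4566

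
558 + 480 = 1038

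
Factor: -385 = -1 * 5^1 * 7^1 * 11^1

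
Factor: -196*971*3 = -1*2^2*3^1*7^2*971^1 = -570948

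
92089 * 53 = 4880717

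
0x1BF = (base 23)JA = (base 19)14A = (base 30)ER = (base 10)447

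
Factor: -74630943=-1*3^3*53^1*52153^1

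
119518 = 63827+55691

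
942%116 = 14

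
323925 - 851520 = -527595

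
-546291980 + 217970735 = -328321245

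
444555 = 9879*45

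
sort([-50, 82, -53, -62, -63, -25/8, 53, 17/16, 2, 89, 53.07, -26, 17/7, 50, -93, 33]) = [-93, -63, -62, -53, -50, -26, -25/8, 17/16, 2, 17/7, 33, 50, 53, 53.07, 82, 89]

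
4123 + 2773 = 6896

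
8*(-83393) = -667144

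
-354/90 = -3 - 14/15 ≈ -3.93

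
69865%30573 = 8719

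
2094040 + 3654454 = 5748494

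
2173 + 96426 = 98599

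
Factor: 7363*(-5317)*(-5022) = 2^1*3^4*13^1*31^1*37^1*199^1*409^1 = 196606634562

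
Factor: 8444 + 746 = 2^1*5^1*919^1 = 9190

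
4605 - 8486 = -3881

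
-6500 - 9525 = -16025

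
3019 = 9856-6837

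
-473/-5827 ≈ 0.0812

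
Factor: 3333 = 3^1 * 11^1 * 101^1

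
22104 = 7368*3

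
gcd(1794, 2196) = 6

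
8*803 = 6424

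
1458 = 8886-7428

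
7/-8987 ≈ -0.000779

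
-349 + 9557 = 9208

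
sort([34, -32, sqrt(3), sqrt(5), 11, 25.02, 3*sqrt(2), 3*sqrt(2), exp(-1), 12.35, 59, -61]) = [-61, -32, exp(-1), sqrt(3), sqrt(5), 3*sqrt(2), 3*sqrt(2), 11, 12.35, 25.02, 34, 59]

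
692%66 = 32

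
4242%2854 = 1388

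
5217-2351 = 2866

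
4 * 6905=27620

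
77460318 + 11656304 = 89116622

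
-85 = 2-87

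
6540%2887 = 766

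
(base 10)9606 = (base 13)44ac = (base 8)22606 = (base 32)9c6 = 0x2586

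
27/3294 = 1/122 ≈ 0.00820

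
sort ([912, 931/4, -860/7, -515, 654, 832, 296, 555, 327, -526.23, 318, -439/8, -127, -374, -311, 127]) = [-526.23, -515, -374, -311, -127, -860/7, -439/8, 127, 931/4, 296, 318, 327, 555, 654, 832, 912]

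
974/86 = 487/43 ≈ 11.33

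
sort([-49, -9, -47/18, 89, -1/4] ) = [-49, -9, -47/18, -1/4, 89] 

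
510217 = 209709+300508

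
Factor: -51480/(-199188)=2^1*5^1*13^1*503^(-1)=130/503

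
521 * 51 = 26571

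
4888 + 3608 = 8496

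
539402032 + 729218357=1268620389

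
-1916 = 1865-3781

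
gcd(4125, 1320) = 165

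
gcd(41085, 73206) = 747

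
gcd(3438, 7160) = 2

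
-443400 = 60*(-7390)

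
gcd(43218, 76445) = 1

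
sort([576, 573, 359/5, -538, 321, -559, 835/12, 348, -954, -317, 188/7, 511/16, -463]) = [-954, -559, -538, -463, -317, 188/7, 511/16, 835/12, 359/5, 321, 348, 573, 576]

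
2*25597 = 51194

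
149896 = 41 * 3656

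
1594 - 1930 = -336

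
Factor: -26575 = -1 * 5^2 * 1063^1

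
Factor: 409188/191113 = 2^2*3^1*43^1*241^(-1) = 516/241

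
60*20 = 1200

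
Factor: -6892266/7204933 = -1*2^1*3^1*19^(-1)*947^1*1213^1*379207^(-1) 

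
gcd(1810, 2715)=905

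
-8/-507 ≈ 0.0158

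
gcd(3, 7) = 1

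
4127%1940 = 247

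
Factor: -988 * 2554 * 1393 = -1 * 2^3 * 7^1 * 13^1 * 19^1 * 199^1 * 1277^1 = -3515029336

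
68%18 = 14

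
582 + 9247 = 9829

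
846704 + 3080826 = 3927530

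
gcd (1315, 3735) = 5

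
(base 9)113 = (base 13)72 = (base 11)85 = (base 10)93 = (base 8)135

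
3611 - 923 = 2688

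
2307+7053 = 9360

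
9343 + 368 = 9711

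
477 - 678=-201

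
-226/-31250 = 113/15625 ≈ 0.00723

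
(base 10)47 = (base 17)2d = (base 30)1h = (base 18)2b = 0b101111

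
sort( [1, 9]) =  [1, 9]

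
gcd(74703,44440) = 1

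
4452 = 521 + 3931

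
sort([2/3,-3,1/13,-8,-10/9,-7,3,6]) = [-8,-7,-3,-10/9,1/13,2/3,3,6]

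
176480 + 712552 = 889032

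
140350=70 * 2005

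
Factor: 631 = 631^1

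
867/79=10 + 77/79≈10.97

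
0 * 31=0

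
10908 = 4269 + 6639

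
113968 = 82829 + 31139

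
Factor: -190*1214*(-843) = 2^2*3^1*5^1*19^1*281^1*607^1 = 194446380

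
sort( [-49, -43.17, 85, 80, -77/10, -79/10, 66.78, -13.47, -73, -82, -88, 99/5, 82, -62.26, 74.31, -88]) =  [-88, -88, -82, -73, -62.26, -49, -43.17, -13.47, -79/10, -77/10, 99/5, 66.78, 74.31, 80, 82, 85]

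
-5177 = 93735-98912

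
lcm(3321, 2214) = 6642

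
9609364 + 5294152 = 14903516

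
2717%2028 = 689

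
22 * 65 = 1430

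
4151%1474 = 1203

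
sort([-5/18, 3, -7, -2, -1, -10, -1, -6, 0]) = [-10, -7, -6, -2, -1, -1, -5/18, 0, 3]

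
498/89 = 5 + 53/89 ≈ 5.60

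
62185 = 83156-20971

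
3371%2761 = 610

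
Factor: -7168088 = -1*2^3*23^1*163^1*239^1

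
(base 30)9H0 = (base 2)10000110100010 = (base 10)8610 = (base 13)3BC4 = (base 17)1CD8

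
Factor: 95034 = 2^1 * 3^1 * 47^1 * 337^1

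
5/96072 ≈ 0.0000520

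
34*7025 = 238850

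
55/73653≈0.000747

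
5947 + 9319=15266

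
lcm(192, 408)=3264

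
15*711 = 10665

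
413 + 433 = 846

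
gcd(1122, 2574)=66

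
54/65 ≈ 0.831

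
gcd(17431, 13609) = 1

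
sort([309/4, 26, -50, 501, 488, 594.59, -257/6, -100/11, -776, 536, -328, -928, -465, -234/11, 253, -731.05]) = [-928, -776, -731.05, -465, -328, -50, -257/6, -234/11, -100/11, 26, 309/4, 253, 488, 501, 536, 594.59]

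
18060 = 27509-9449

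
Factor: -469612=-1 * 2^2 * 11^1 * 13^1 * 821^1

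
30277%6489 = 4321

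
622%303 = 16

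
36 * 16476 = 593136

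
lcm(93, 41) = 3813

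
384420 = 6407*60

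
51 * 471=24021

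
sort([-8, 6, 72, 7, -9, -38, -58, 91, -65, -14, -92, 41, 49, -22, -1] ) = [-92, -65, -58, -38, -22, -14, -9, -8, -1, 6, 7, 41, 49, 72, 91] 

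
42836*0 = 0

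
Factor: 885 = 3^1 * 5^1 * 59^1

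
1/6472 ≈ 0.000155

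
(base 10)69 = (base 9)76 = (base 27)2f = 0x45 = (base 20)39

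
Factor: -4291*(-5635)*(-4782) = -1*2^1*3^1*5^1*7^3*23^1*613^1*797^1 = -115627731870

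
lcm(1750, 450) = 15750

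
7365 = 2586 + 4779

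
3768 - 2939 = 829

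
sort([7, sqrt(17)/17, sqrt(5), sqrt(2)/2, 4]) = [sqrt(17)/17, sqrt(2)/2, sqrt(5), 4, 7]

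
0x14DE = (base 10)5342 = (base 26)7NC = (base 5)132332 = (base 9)7285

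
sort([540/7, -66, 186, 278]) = [-66, 540/7, 186, 278]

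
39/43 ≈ 0.907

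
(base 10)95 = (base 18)55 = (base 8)137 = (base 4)1133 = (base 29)38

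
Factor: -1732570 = -1*2^1*5^1*7^1*53^1*467^1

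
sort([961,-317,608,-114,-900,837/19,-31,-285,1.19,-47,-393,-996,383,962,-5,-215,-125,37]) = [-996,-900,-393,-317,-285,-215,-125,-114,-47,-31,-5,1.19,37,837/19,383,608,961,962]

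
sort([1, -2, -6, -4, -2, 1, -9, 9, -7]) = [-9, -7, -6, -4, -2, -2, 1, 1, 9]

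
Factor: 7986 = 2^1*3^1*11^3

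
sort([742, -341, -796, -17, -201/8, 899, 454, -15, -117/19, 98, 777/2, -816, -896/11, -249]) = [-816, -796, -341, -249, -896/11, -201/8, -17, -15, -117/19, 98, 777/2, 454, 742, 899]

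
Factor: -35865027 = -1 * 3^2 * 11^1 * 19^1 * 23^1 * 829^1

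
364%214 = 150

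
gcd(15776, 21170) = 58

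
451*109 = 49159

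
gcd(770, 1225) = 35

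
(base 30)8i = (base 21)c6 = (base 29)8q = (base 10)258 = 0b100000010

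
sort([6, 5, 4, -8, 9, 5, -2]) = [-8, -2, 4, 5, 5, 6, 9]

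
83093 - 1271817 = -1188724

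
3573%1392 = 789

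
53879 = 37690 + 16189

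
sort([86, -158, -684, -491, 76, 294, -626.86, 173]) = [-684, -626.86, -491, -158, 76, 86, 173, 294]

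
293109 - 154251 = 138858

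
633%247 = 139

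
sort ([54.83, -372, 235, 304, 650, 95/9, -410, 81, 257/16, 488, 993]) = [-410, -372, 95/9, 257/16, 54.83, 81, 235, 304, 488, 650, 993]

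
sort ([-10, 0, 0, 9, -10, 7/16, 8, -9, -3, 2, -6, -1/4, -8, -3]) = [-10, -10, -9, -8, -6, -3, -3, -1/4, 0, 0, 7/16, 2, 8, 9]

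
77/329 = 11/47 ≈ 0.234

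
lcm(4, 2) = 4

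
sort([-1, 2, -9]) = [-9, -1, 2]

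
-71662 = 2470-74132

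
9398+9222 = 18620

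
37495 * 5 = 187475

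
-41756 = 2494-44250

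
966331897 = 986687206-20355309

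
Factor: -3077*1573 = -1*11^2*13^1*17^1*181^1 = -4840121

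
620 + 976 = 1596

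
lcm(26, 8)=104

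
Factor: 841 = 29^2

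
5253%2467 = 319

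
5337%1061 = 32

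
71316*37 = 2638692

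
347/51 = 6 + 41/51 ≈ 6.80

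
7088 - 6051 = 1037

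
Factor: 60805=5^1 * 12161^1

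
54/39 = 1 + 5/13 ≈ 1.38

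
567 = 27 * 21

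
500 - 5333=-4833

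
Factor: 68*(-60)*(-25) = 2^4*3^1*5^3*17^1 = 102000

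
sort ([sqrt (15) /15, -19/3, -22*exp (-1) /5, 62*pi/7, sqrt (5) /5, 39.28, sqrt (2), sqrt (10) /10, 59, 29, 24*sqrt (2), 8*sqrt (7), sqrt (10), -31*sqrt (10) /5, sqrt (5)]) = [-31*sqrt (10) /5, -19/3, -22*exp (-1) /5, sqrt (15) /15, sqrt (10) /10, sqrt (5) /5, sqrt (2), sqrt (5), sqrt (10), 8*sqrt (7), 62*pi/7, 29, 24*sqrt (2), 39.28, 59]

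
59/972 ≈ 0.0607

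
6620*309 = 2045580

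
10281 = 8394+1887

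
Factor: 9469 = 17^1 * 557^1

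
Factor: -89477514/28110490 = -1*3^3*5^(-1)*7^1*31^(-1)*90679^(-1)*236713^1 = -44738757/14055245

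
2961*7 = 20727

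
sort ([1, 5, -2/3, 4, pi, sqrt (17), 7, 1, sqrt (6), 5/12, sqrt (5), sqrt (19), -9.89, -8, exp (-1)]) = [-9.89, -8, -2/3, exp (-1), 5/12, 1, 1, sqrt (5), sqrt (6), pi, 4, sqrt (17), sqrt (19), 5, 7]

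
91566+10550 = 102116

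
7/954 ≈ 0.00734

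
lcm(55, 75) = 825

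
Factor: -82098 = -1*2^1*3^2*4561^1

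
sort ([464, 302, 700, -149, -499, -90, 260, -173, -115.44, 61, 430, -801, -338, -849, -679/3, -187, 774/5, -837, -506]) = [-849, -837, -801, -506, -499, -338, -679/3, -187, -173, -149, -115.44, -90, 61, 774/5, 260, 302, 430, 464, 700]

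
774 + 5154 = 5928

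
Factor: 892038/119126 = 3^1*127^(-1)*317^1 = 951/127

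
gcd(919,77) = 1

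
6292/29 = 216+28/29 ≈ 216.97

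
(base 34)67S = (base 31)7FA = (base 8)16042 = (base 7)26666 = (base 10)7202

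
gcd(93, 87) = 3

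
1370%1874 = 1370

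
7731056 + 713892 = 8444948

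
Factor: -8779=-1 * 8779^1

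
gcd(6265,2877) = 7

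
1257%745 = 512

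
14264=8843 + 5421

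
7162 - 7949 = -787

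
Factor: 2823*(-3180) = -1*2^2*3^2*5^1*53^1*941^1 = -8977140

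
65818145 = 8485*7757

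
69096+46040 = 115136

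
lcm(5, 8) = 40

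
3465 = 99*35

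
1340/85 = 15 + 13/17 ≈ 15.76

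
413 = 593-180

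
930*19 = 17670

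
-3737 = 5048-8785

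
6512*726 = 4727712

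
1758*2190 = 3850020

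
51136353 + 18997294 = 70133647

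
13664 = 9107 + 4557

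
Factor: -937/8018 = -1*2^(-1)*19^(-1)*211^(-1)*937^1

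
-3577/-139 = 25+102/139 ≈ 25.73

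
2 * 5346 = 10692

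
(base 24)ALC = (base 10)6276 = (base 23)BJK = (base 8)14204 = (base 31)6GE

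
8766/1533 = 2922/511 ≈ 5.72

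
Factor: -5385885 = -1*3^1*5^1*157^1*2287^1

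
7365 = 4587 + 2778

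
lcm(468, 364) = 3276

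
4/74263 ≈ 0.0000539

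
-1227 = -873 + -354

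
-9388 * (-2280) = 21404640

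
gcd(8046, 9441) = 9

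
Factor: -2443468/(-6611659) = 2^2*610867^1*6611659^(-1) 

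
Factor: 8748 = 2^2*3^7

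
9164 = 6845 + 2319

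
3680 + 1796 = 5476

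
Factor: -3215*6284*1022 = -1*2^3*5^1*7^1*73^1*643^1*1571^1 = -20647527320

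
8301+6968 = 15269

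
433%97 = 45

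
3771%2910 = 861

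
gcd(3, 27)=3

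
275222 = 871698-596476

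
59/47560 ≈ 0.00124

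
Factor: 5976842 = 2^1*29^1*103049^1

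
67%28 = 11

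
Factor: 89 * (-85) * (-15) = 3^1 * 5^2 * 17^1 * 89^1 = 113475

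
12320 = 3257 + 9063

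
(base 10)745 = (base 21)1ea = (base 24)171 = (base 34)lv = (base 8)1351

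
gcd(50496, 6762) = 6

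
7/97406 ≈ 0.0000719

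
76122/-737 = -103-211/737≈-103.29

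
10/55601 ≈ 0.000180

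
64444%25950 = 12544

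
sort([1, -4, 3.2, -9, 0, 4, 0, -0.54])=[-9, -4, -0.54, 0, 0, 1, 3.2, 4]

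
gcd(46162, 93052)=2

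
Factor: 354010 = 2^1*5^1*35401^1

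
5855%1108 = 315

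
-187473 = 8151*(-23)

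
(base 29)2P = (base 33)2H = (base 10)83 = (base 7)146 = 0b1010011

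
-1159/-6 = 193 + 1/6 ≈ 193.17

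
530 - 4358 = -3828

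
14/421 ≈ 0.0333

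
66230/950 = 6623/95 ≈ 69.72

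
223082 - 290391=-67309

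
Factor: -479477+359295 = -1*2^1*60091^1 = -120182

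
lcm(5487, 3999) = 235941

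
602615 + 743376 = 1345991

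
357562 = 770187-412625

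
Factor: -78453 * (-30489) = 3^3 * 23^1 * 379^1 * 10163^1 = 2391953517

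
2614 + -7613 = -4999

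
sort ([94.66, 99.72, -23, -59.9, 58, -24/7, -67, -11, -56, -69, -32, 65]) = [-69, -67, -59.9, -56, -32, -23, -11, -24/7, 58, 65, 94.66, 99.72]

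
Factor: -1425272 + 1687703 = 3^2*13^1*2243^1 = 262431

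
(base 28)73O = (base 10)5596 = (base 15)19D1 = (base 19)F9A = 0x15DC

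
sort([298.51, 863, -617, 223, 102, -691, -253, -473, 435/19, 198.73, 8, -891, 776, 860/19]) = [-891, -691, -617, -473, -253, 8, 435/19, 860/19, 102, 198.73, 223, 298.51, 776, 863]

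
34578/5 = 6915 + 3/5 = 6915.60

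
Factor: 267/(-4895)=-1*3^1*5^(-1)*11^(-1)=-3/55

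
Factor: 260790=2^1*3^1*5^1*8693^1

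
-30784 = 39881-70665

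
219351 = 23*9537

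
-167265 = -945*177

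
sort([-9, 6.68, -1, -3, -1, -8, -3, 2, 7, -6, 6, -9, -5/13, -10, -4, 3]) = [-10, -9, -9, -8, -6, -4, -3, -3, -1, -1, -5/13, 2, 3, 6, 6.68, 7]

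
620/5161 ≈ 0.120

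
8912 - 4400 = 4512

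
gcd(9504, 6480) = 432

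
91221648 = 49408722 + 41812926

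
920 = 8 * 115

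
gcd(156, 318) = 6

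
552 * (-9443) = -5212536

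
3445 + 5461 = 8906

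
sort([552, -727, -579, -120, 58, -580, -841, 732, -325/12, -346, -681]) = [-841, -727, -681, -580, -579, -346, -120, -325/12, 58, 552, 732]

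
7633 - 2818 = 4815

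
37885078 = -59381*(-638) 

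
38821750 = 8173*4750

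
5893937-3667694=2226243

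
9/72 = 1/8 = 0.125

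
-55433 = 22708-78141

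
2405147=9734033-7328886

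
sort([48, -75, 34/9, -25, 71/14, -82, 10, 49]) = [-82, -75, -25, 34/9, 71/14, 10, 48, 49]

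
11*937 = 10307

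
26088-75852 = -49764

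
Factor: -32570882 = -1 * 2^1 * 1471^1 * 11071^1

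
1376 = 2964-1588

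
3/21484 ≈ 0.000140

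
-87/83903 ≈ -0.00104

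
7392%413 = 371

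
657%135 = 117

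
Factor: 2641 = 19^1 * 139^1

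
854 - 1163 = -309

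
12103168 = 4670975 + 7432193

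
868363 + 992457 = 1860820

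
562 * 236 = 132632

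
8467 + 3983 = 12450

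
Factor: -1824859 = -1*1824859^1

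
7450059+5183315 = 12633374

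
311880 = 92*3390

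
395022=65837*6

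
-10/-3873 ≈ 0.00258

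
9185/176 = 835/16 ≈ 52.19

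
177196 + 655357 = 832553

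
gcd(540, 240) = 60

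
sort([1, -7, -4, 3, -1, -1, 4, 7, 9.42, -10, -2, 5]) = [-10, -7, -4, -2, -1, -1, 1, 3, 4, 5, 7, 9.42]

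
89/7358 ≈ 0.0121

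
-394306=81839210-82233516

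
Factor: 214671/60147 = 3^ (-1)*41^ (-1)*439^1 = 439/123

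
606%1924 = 606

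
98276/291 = 337 + 209/291≈337.72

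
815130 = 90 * 9057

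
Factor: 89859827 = 23^1*3906949^1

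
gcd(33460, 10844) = 4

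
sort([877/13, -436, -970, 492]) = [-970, -436, 877/13, 492]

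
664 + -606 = 58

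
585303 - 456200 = 129103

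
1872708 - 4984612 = -3111904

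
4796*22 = 105512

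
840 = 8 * 105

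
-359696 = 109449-469145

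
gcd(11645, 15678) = 1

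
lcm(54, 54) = 54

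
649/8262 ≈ 0.0786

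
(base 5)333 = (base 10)93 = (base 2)1011101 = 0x5d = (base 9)113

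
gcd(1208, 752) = 8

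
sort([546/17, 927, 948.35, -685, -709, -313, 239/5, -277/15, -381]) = [-709, -685, -381, -313, -277/15, 546/17, 239/5, 927, 948.35]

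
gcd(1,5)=1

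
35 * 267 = 9345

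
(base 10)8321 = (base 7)33155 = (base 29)9pr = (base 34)76p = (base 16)2081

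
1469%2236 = 1469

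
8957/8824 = 1 + 133/8824 ≈ 1.02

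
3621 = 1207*3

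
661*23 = 15203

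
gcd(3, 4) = 1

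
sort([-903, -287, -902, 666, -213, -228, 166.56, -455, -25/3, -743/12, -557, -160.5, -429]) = [-903, -902, -557, -455, -429, -287, -228, -213, -160.5, -743/12, -25/3, 166.56, 666]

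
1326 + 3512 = 4838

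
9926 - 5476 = 4450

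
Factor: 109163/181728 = 2^(-5) * 3^(-2) * 173^1 = 173/288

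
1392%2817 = 1392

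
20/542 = 10/271 ≈ 0.0369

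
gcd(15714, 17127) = 9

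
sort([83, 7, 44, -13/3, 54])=[-13/3, 7, 44, 54, 83]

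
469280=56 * 8380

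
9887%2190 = 1127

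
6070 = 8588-2518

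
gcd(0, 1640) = 1640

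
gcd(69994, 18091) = 79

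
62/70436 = 31/35218 ≈ 0.000880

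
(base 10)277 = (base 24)bd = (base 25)b2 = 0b100010101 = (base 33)8d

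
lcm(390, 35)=2730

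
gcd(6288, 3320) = 8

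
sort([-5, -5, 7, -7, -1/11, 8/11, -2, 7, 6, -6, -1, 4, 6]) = [-7, -6, -5, -5, -2, -1, -1/11, 8/11, 4, 6, 6, 7, 7]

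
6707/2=3353 + 1/2=3353.50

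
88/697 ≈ 0.126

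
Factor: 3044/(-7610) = -1*2^1*5^(-1) = -2/5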